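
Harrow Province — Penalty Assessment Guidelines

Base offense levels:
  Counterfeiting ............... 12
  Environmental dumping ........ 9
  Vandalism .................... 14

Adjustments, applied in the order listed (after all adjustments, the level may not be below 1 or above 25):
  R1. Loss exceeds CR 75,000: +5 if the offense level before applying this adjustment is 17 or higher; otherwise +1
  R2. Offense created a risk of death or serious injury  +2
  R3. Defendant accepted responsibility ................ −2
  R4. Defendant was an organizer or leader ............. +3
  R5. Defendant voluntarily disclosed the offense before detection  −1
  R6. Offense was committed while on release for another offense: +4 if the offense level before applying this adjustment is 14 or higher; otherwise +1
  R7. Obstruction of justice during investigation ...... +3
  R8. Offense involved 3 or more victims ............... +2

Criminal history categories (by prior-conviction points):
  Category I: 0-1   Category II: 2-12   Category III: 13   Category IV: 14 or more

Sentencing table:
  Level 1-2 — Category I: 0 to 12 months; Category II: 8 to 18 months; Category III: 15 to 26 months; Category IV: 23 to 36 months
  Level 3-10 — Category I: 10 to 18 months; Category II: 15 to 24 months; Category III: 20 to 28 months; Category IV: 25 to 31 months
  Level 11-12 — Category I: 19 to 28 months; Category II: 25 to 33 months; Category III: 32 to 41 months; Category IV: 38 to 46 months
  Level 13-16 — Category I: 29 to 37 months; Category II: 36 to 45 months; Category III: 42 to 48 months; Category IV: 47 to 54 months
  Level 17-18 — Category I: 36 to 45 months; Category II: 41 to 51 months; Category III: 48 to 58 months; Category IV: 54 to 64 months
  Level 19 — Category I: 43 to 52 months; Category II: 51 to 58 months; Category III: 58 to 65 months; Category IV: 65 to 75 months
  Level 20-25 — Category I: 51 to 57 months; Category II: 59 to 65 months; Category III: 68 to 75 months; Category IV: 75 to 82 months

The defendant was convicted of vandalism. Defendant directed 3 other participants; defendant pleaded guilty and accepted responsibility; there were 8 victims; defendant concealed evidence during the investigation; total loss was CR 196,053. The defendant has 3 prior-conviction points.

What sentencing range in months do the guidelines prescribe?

59-65 months

Base offense level for vandalism: 14.
R1 applies (level before this adjustment is 14 < 17, so +1): 14 + 1 = 15.
R2 does not apply.
R3 applies: 15 − 2 = 13.
R4 applies: 13 + 3 = 16.
R5 does not apply.
R6 does not apply.
R7 applies: 16 + 3 = 19.
R8 applies: 19 + 2 = 21.
Final offense level: 21.
Criminal history: 3 prior points → Category II (2-12).
Level 21 falls in the 20-25 band.
Grid: Level 20-25 × Category II = 59-65 months.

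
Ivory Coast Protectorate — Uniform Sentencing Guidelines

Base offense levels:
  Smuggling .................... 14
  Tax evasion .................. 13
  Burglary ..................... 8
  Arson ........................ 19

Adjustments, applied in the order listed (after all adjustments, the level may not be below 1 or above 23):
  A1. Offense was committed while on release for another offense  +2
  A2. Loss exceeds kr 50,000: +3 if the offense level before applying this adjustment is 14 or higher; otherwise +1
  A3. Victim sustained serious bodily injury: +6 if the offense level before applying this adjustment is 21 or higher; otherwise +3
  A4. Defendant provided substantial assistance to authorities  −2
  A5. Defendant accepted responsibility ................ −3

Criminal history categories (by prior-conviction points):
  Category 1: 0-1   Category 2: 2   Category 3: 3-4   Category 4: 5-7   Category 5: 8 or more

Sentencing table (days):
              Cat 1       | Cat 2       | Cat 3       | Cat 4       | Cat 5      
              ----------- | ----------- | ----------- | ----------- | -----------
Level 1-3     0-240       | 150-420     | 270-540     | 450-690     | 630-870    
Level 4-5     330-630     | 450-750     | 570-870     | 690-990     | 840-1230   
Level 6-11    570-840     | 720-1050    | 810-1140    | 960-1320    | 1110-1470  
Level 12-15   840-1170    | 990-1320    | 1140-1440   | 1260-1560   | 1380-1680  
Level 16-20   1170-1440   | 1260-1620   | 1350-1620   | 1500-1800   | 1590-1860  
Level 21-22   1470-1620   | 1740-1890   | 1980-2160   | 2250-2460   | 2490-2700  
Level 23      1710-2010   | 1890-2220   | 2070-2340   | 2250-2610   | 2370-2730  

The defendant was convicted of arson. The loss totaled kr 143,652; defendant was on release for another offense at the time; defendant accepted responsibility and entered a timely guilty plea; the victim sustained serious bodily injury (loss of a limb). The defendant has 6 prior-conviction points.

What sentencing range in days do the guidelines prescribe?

Base offense level for arson: 19.
A1 applies: 19 + 2 = 21.
A2 applies (level before this adjustment is 21 ≥ 14, so +3): 21 + 3 = 24.
A3 applies (level before this adjustment is 24 ≥ 21, so +6): 24 + 6 = 30.
A5 applies: 30 − 3 = 27.
Level 27 exceeds the maximum of 23; capped at 23.
Final offense level: 23.
Criminal history: 6 prior points → Category 4 (5-7).
Level 23 falls in the 23 band.
Grid: Level 23 × Category 4 = 2250-2610 days.

2250-2610 days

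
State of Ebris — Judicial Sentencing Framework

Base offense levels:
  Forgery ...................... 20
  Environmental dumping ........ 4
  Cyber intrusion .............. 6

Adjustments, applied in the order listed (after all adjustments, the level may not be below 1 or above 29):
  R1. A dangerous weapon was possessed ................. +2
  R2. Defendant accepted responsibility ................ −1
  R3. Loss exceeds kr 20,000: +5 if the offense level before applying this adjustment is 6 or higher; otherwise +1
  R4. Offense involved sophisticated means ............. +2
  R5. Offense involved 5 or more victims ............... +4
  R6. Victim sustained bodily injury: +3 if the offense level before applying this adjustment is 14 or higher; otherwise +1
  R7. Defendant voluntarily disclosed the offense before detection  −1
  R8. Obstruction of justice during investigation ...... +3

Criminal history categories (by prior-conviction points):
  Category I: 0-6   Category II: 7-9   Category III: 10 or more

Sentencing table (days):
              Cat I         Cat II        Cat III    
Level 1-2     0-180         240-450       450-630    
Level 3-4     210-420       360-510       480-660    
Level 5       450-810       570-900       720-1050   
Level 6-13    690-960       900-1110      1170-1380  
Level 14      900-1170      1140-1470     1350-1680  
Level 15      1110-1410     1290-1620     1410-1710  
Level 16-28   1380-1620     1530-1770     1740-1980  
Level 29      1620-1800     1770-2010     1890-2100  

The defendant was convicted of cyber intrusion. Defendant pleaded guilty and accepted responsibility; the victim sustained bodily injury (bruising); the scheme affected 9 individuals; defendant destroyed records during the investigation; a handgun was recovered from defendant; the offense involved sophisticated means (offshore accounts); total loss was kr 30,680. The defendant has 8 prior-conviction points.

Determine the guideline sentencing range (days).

Base offense level for cyber intrusion: 6.
R1 applies: 6 + 2 = 8.
R2 applies: 8 − 1 = 7.
R3 applies (level before this adjustment is 7 ≥ 6, so +5): 7 + 5 = 12.
R4 applies: 12 + 2 = 14.
R5 applies: 14 + 4 = 18.
R6 applies (level before this adjustment is 18 ≥ 14, so +3): 18 + 3 = 21.
R7 does not apply.
R8 applies: 21 + 3 = 24.
Final offense level: 24.
Criminal history: 8 prior points → Category II (7-9).
Level 24 falls in the 16-28 band.
Grid: Level 16-28 × Category II = 1530-1770 days.

1530-1770 days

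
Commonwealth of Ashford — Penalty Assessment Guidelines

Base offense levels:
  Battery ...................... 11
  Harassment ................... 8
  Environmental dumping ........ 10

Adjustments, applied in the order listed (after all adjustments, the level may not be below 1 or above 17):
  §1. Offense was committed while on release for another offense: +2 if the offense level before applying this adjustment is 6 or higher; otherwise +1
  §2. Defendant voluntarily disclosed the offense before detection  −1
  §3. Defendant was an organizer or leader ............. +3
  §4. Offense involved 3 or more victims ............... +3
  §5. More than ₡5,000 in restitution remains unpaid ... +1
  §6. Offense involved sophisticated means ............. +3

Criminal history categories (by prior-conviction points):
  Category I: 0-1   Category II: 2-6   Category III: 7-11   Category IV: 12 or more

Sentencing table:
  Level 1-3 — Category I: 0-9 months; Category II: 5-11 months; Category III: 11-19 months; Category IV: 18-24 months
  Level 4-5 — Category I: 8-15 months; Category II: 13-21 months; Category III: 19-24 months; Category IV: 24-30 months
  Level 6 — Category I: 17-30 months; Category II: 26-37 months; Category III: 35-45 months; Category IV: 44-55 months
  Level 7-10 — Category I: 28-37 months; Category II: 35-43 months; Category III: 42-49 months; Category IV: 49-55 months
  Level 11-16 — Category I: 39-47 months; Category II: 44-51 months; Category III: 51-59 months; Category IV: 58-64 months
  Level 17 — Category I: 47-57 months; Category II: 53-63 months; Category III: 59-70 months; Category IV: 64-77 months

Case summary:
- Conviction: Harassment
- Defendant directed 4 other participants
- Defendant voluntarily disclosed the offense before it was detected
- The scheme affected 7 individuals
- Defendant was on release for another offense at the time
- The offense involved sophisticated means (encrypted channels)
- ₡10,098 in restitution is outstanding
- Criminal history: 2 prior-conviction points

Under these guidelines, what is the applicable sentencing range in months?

53-63 months

Base offense level for harassment: 8.
§1 applies (level before this adjustment is 8 ≥ 6, so +2): 8 + 2 = 10.
§2 applies: 10 − 1 = 9.
§3 applies: 9 + 3 = 12.
§4 applies: 12 + 3 = 15.
§5 applies: 15 + 1 = 16.
§6 applies: 16 + 3 = 19.
Level 19 exceeds the maximum of 17; capped at 17.
Final offense level: 17.
Criminal history: 2 prior points → Category II (2-6).
Level 17 falls in the 17 band.
Grid: Level 17 × Category II = 53-63 months.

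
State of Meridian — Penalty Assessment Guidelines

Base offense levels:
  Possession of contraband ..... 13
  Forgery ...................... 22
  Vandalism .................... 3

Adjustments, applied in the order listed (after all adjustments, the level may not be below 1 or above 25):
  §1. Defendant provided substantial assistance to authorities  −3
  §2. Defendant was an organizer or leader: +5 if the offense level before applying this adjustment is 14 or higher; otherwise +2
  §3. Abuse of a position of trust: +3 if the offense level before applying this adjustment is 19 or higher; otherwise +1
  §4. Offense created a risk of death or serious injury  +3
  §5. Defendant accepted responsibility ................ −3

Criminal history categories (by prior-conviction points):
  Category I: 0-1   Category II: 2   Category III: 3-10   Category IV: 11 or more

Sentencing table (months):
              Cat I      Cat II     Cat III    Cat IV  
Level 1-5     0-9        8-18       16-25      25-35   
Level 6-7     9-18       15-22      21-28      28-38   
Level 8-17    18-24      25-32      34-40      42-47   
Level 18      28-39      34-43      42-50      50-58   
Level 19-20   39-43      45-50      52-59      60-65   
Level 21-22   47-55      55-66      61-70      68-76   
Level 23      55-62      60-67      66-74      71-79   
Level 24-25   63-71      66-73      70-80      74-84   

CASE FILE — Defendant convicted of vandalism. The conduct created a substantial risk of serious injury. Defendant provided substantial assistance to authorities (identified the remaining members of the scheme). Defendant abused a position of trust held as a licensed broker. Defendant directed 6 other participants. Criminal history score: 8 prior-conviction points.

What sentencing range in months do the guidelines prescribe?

21-28 months

Base offense level for vandalism: 3.
§1 applies: 3 − 3 = 0.
§2 applies (level before this adjustment is 0 < 14, so +2): 0 + 2 = 2.
§3 applies (level before this adjustment is 2 < 19, so +1): 2 + 1 = 3.
§4 applies: 3 + 3 = 6.
Final offense level: 6.
Criminal history: 8 prior points → Category III (3-10).
Level 6 falls in the 6-7 band.
Grid: Level 6-7 × Category III = 21-28 months.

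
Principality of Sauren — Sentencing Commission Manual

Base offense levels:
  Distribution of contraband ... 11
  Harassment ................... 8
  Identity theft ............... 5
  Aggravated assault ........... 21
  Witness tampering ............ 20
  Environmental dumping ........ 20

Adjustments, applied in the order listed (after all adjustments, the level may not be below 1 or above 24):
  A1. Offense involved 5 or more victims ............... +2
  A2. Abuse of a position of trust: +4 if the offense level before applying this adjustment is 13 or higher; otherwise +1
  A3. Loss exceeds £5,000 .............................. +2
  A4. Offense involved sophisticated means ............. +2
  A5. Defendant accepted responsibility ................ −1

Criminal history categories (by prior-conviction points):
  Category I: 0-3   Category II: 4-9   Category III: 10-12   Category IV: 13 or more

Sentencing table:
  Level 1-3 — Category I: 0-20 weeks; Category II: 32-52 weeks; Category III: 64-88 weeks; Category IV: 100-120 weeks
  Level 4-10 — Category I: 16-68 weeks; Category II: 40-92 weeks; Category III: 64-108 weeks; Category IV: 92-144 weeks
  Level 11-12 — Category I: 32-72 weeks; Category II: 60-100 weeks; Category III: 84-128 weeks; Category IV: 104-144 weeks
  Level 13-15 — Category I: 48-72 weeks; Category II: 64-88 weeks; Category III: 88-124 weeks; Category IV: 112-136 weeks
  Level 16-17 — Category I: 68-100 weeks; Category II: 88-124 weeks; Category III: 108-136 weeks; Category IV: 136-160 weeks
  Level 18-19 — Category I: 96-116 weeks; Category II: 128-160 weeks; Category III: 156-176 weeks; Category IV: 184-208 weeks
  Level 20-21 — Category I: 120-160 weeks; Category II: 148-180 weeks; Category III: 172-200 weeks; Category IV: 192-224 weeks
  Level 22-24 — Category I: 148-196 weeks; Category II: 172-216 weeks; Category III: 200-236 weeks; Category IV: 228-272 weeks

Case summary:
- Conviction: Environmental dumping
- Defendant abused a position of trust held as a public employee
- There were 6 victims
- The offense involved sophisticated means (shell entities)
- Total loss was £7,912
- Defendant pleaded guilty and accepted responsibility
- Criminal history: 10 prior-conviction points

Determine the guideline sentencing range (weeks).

Base offense level for environmental dumping: 20.
A1 applies: 20 + 2 = 22.
A2 applies (level before this adjustment is 22 ≥ 13, so +4): 22 + 4 = 26.
A3 applies: 26 + 2 = 28.
A4 applies: 28 + 2 = 30.
A5 applies: 30 − 1 = 29.
Level 29 exceeds the maximum of 24; capped at 24.
Final offense level: 24.
Criminal history: 10 prior points → Category III (10-12).
Level 24 falls in the 22-24 band.
Grid: Level 22-24 × Category III = 200-236 weeks.

200-236 weeks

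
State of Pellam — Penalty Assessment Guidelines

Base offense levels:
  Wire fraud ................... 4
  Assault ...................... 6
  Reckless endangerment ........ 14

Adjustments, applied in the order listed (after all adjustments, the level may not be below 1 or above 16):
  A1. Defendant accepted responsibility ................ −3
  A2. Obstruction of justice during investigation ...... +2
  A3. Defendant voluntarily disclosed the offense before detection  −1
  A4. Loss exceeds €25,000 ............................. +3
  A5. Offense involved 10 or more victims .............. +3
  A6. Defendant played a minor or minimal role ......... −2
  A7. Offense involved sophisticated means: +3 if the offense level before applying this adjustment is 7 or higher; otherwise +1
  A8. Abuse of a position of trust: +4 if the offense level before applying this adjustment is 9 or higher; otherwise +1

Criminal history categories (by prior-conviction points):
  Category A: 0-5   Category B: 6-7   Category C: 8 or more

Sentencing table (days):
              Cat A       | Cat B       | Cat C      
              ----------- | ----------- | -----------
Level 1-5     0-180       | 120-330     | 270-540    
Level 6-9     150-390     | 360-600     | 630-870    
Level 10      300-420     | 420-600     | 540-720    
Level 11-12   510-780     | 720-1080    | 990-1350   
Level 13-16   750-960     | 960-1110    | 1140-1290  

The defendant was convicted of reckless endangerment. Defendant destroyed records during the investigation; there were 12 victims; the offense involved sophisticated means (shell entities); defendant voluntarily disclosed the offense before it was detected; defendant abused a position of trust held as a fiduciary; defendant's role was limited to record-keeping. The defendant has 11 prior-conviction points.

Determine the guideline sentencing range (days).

Base offense level for reckless endangerment: 14.
A2 applies: 14 + 2 = 16.
A3 applies: 16 − 1 = 15.
A5 applies: 15 + 3 = 18.
A6 applies: 18 − 2 = 16.
A7 applies (level before this adjustment is 16 ≥ 7, so +3): 16 + 3 = 19.
A8 applies (level before this adjustment is 19 ≥ 9, so +4): 19 + 4 = 23.
Level 23 exceeds the maximum of 16; capped at 16.
Final offense level: 16.
Criminal history: 11 prior points → Category C (8+).
Level 16 falls in the 13-16 band.
Grid: Level 13-16 × Category C = 1140-1290 days.

1140-1290 days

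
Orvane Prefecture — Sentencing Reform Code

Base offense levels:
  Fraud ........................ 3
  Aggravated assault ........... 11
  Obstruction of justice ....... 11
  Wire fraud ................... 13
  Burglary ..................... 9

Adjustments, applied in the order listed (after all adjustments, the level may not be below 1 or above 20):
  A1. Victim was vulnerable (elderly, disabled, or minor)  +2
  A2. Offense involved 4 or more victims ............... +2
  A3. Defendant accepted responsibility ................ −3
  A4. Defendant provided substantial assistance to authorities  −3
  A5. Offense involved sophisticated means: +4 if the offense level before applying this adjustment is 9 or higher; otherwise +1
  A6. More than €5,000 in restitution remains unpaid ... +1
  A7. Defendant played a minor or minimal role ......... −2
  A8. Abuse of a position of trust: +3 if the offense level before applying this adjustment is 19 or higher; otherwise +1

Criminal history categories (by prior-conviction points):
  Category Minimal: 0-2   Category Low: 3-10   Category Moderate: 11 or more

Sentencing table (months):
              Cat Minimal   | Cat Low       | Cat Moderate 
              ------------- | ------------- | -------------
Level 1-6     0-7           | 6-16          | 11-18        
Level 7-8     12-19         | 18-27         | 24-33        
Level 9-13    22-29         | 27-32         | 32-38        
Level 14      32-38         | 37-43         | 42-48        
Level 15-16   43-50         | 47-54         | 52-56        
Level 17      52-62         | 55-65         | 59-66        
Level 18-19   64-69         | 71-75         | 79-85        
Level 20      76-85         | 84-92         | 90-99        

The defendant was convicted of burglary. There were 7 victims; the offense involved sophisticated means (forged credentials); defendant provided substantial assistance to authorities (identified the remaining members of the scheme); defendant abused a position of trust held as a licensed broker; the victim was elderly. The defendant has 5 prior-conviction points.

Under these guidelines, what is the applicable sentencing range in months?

47-54 months

Base offense level for burglary: 9.
A1 applies: 9 + 2 = 11.
A2 applies: 11 + 2 = 13.
A3 does not apply.
A4 applies: 13 − 3 = 10.
A5 applies (level before this adjustment is 10 ≥ 9, so +4): 10 + 4 = 14.
A6 does not apply.
A8 applies (level before this adjustment is 14 < 19, so +1): 14 + 1 = 15.
Final offense level: 15.
Criminal history: 5 prior points → Category Low (3-10).
Level 15 falls in the 15-16 band.
Grid: Level 15-16 × Category Low = 47-54 months.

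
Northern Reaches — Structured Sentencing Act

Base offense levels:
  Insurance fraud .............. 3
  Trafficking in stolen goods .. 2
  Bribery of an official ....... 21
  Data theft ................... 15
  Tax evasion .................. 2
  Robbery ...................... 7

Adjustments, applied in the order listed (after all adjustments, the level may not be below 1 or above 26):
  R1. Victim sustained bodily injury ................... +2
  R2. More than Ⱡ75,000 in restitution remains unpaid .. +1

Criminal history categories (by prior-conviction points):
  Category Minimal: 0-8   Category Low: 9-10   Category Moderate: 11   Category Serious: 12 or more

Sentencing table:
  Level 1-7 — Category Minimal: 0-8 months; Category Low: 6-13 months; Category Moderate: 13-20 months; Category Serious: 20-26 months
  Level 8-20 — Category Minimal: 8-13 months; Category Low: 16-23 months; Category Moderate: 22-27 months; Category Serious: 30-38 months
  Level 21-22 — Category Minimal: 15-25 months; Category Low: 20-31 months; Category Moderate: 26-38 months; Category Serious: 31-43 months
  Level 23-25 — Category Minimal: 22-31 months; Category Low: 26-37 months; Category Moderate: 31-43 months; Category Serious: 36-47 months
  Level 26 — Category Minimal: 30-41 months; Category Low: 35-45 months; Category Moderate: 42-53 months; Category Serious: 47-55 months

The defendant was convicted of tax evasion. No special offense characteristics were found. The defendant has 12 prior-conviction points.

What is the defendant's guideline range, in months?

Base offense level for tax evasion: 2.
Final offense level: 2.
Criminal history: 12 prior points → Category Serious (12+).
Level 2 falls in the 1-7 band.
Grid: Level 1-7 × Category Serious = 20-26 months.

20-26 months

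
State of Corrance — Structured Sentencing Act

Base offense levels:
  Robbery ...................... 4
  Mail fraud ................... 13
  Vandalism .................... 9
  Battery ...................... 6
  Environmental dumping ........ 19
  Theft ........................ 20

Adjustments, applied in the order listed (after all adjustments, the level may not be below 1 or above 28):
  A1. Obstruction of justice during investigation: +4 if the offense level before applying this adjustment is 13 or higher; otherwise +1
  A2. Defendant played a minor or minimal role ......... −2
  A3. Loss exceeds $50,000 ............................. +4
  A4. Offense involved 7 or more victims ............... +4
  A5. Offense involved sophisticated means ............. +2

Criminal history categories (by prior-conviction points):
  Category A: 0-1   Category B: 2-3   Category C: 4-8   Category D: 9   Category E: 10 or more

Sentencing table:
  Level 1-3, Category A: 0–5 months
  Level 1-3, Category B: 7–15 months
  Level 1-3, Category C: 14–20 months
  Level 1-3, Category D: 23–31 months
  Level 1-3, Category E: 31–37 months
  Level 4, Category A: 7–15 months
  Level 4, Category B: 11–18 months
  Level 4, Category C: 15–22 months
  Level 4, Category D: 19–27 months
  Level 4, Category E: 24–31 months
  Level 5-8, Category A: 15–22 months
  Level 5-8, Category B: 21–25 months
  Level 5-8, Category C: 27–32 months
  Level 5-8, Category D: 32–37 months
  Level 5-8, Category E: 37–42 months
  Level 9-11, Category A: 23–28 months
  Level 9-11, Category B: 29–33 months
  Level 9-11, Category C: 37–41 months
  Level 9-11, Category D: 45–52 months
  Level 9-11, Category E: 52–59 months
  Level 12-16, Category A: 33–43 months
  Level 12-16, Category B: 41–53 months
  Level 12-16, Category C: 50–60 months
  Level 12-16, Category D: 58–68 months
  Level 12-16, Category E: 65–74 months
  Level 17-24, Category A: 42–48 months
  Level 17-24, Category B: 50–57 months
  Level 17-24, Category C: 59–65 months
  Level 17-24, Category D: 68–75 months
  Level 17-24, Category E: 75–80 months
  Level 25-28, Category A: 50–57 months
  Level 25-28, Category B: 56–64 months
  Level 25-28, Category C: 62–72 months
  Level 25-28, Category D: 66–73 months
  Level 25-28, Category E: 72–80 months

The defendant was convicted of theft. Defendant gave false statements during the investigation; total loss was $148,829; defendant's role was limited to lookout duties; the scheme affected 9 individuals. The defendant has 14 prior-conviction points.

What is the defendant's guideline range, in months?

72-80 months

Base offense level for theft: 20.
A1 applies (level before this adjustment is 20 ≥ 13, so +4): 20 + 4 = 24.
A2 applies: 24 − 2 = 22.
A3 applies: 22 + 4 = 26.
A4 applies: 26 + 4 = 30.
A5 does not apply.
Level 30 exceeds the maximum of 28; capped at 28.
Final offense level: 28.
Criminal history: 14 prior points → Category E (10+).
Level 28 falls in the 25-28 band.
Grid: Level 25-28 × Category E = 72-80 months.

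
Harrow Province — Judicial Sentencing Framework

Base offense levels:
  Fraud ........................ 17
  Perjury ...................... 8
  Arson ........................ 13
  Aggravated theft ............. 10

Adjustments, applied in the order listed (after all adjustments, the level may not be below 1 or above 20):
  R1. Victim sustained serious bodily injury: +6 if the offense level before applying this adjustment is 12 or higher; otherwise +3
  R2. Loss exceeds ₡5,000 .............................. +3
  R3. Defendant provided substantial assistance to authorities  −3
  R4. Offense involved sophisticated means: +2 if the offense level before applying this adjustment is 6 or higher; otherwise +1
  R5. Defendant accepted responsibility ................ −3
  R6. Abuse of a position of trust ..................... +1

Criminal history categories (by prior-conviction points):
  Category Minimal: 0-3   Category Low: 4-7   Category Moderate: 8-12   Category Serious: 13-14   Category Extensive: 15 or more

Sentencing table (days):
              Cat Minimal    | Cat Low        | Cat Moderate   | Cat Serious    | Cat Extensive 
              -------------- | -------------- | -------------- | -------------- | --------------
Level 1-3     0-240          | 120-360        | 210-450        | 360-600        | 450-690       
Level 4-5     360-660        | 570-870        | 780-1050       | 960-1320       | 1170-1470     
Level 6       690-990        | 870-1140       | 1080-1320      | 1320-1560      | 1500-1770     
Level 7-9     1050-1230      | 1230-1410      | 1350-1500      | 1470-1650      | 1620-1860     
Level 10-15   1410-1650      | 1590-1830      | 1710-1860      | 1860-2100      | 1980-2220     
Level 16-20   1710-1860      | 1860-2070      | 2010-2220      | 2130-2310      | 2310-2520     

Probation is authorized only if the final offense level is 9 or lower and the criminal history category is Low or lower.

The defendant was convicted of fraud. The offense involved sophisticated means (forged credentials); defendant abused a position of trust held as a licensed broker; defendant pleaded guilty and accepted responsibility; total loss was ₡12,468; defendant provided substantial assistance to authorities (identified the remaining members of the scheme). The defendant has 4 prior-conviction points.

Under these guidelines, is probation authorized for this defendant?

No

Base offense level for fraud: 17.
R1 does not apply.
R2 applies: 17 + 3 = 20.
R3 applies: 20 − 3 = 17.
R4 applies (level before this adjustment is 17 ≥ 6, so +2): 17 + 2 = 19.
R5 applies: 19 − 3 = 16.
R6 applies: 16 + 1 = 17.
Final offense level: 17.
Criminal history: 4 prior points → Category Low (4-7).
Level 17 falls in the 16-20 band.
Grid: Level 16-20 × Category Low = 1860-2070 days.
Probation check: level 17 > 9 and category Low ≤ Low → not eligible.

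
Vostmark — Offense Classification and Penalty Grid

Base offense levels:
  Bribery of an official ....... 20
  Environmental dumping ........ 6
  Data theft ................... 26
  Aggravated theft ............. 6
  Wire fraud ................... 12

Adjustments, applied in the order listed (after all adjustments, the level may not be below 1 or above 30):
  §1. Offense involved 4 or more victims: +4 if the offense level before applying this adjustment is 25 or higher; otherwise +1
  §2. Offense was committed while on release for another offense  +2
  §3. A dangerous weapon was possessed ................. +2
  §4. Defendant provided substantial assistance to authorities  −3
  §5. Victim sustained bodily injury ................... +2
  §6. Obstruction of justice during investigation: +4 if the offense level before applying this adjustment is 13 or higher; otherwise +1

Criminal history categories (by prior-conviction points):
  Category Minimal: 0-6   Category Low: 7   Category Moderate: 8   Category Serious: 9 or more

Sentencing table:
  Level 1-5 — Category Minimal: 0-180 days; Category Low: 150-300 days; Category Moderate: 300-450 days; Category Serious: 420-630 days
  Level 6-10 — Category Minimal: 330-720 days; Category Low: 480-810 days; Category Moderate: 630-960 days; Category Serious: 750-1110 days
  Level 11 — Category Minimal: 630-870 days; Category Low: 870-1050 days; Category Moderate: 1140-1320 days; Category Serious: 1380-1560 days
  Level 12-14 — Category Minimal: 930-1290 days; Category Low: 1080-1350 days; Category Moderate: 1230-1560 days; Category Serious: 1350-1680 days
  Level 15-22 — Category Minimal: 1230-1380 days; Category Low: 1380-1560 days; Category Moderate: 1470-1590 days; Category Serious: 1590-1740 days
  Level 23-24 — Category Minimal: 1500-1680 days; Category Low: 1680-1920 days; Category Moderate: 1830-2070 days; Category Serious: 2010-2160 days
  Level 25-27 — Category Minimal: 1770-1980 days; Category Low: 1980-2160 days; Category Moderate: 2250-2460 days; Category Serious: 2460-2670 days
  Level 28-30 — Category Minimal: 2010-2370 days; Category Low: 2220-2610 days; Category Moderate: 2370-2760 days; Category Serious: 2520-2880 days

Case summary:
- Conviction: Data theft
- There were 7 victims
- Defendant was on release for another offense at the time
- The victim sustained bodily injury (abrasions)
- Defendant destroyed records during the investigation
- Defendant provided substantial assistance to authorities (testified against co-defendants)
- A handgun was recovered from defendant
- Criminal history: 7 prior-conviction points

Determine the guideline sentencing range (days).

2220-2610 days

Base offense level for data theft: 26.
§1 applies (level before this adjustment is 26 ≥ 25, so +4): 26 + 4 = 30.
§2 applies: 30 + 2 = 32.
§3 applies: 32 + 2 = 34.
§4 applies: 34 − 3 = 31.
§5 applies: 31 + 2 = 33.
§6 applies (level before this adjustment is 33 ≥ 13, so +4): 33 + 4 = 37.
Level 37 exceeds the maximum of 30; capped at 30.
Final offense level: 30.
Criminal history: 7 prior points → Category Low (7).
Level 30 falls in the 28-30 band.
Grid: Level 28-30 × Category Low = 2220-2610 days.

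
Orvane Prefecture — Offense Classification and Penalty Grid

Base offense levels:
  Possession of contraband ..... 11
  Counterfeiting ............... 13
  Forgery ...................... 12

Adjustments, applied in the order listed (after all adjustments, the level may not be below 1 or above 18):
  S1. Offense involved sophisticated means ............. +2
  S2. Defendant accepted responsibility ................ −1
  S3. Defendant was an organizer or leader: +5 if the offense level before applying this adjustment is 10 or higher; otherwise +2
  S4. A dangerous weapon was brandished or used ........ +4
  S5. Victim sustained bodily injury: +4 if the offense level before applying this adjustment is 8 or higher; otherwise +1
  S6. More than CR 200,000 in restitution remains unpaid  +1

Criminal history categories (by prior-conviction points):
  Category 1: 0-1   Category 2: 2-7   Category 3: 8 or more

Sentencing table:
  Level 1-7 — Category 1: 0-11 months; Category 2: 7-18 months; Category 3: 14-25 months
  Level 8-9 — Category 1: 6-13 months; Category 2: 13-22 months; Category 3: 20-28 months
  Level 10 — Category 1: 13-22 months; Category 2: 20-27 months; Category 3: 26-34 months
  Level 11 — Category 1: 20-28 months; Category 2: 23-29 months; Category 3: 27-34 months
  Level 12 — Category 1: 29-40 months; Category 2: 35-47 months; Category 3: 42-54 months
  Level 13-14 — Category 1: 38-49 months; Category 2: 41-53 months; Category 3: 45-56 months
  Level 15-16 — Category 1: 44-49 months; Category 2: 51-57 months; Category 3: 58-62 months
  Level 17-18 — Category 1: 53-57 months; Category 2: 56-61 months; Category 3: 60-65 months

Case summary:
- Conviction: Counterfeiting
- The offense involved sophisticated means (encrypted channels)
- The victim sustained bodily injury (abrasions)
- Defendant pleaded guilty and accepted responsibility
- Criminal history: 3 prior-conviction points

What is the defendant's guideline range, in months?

Base offense level for counterfeiting: 13.
S1 applies: 13 + 2 = 15.
S2 applies: 15 − 1 = 14.
S3 does not apply.
S4 does not apply.
S5 applies (level before this adjustment is 14 ≥ 8, so +4): 14 + 4 = 18.
Final offense level: 18.
Criminal history: 3 prior points → Category 2 (2-7).
Level 18 falls in the 17-18 band.
Grid: Level 17-18 × Category 2 = 56-61 months.

56-61 months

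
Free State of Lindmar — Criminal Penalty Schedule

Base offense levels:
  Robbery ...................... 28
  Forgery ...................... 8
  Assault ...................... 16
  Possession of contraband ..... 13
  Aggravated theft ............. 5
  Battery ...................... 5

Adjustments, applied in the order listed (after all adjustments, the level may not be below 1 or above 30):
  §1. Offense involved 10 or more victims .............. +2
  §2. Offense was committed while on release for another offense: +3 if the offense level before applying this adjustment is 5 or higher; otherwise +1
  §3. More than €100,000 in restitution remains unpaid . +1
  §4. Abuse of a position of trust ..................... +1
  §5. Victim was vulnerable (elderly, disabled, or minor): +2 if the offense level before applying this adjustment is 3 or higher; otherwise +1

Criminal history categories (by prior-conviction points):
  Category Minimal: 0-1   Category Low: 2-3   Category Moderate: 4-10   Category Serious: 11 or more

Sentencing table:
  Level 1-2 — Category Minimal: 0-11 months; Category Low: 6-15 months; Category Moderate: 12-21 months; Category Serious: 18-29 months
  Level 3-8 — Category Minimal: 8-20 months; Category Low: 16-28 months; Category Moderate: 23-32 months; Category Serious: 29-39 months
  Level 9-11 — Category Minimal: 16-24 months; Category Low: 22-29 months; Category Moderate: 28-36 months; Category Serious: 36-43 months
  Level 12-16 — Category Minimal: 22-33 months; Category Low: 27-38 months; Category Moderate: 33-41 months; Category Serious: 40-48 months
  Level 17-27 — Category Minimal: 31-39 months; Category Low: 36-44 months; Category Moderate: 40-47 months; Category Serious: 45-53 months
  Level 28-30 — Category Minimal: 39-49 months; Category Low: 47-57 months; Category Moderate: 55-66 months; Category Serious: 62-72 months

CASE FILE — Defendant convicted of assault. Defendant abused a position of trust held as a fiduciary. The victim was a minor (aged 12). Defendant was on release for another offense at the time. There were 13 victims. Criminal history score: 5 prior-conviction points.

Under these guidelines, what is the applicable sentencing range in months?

Base offense level for assault: 16.
§1 applies: 16 + 2 = 18.
§2 applies (level before this adjustment is 18 ≥ 5, so +3): 18 + 3 = 21.
§3 does not apply.
§4 applies: 21 + 1 = 22.
§5 applies (level before this adjustment is 22 ≥ 3, so +2): 22 + 2 = 24.
Final offense level: 24.
Criminal history: 5 prior points → Category Moderate (4-10).
Level 24 falls in the 17-27 band.
Grid: Level 17-27 × Category Moderate = 40-47 months.

40-47 months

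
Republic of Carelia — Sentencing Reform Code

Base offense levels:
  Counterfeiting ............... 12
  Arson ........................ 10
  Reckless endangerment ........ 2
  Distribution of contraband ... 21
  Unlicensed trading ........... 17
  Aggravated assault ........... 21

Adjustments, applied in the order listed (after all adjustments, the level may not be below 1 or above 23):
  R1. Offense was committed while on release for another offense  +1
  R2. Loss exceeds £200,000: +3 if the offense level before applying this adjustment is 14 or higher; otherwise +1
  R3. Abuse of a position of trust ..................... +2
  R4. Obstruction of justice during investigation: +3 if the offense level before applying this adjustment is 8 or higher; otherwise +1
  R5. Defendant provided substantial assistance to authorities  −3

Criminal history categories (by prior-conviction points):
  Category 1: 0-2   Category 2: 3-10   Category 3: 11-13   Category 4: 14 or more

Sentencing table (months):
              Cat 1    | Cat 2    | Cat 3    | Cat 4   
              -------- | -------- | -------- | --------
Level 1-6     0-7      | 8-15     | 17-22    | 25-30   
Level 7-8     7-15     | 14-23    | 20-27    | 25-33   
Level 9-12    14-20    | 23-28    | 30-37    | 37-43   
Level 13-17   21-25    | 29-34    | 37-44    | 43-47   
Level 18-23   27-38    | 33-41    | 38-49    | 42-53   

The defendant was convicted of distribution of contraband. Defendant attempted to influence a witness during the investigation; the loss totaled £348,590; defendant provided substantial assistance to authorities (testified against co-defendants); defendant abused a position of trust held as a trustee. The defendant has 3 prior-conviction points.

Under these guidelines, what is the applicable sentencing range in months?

Base offense level for distribution of contraband: 21.
R2 applies (level before this adjustment is 21 ≥ 14, so +3): 21 + 3 = 24.
R3 applies: 24 + 2 = 26.
R4 applies (level before this adjustment is 26 ≥ 8, so +3): 26 + 3 = 29.
R5 applies: 29 − 3 = 26.
Level 26 exceeds the maximum of 23; capped at 23.
Final offense level: 23.
Criminal history: 3 prior points → Category 2 (3-10).
Level 23 falls in the 18-23 band.
Grid: Level 18-23 × Category 2 = 33-41 months.

33-41 months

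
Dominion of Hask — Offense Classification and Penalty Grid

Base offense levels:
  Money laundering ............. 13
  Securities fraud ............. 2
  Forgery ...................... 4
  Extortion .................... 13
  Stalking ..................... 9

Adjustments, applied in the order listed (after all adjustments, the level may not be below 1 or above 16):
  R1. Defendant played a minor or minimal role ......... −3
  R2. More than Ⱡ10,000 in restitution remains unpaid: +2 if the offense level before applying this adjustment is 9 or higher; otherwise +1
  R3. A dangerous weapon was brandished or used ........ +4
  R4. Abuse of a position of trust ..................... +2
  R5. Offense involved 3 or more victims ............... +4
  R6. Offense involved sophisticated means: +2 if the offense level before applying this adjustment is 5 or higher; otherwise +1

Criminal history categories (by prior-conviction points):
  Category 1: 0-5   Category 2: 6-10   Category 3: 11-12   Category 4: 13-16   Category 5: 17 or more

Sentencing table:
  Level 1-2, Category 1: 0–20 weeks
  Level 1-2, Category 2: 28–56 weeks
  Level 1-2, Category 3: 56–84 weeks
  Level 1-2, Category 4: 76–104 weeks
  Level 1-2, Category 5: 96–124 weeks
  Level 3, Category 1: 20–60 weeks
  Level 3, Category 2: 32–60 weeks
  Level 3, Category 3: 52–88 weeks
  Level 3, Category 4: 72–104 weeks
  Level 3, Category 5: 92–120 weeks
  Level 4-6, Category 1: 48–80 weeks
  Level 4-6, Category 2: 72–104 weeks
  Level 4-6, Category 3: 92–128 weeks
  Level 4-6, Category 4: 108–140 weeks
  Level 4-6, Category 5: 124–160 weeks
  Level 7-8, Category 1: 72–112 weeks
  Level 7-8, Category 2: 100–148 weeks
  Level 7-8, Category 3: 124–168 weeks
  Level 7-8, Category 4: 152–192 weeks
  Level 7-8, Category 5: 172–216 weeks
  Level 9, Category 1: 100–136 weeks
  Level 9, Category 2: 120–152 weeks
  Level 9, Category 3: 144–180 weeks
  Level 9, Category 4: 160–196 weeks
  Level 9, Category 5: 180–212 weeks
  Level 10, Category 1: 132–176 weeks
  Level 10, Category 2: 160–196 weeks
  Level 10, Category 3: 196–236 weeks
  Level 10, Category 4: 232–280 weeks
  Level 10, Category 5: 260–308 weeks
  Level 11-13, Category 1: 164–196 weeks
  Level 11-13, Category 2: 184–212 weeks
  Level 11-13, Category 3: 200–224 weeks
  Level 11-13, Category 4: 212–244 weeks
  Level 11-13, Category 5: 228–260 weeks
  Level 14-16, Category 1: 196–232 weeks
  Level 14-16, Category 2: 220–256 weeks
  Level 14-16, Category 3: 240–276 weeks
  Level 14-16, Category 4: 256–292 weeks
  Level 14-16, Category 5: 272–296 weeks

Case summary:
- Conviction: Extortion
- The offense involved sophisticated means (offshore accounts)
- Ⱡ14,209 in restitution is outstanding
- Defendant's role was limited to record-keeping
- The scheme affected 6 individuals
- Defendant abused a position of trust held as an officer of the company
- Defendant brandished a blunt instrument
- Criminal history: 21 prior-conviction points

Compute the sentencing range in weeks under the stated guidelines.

272-296 weeks

Base offense level for extortion: 13.
R1 applies: 13 − 3 = 10.
R2 applies (level before this adjustment is 10 ≥ 9, so +2): 10 + 2 = 12.
R3 applies: 12 + 4 = 16.
R4 applies: 16 + 2 = 18.
R5 applies: 18 + 4 = 22.
R6 applies (level before this adjustment is 22 ≥ 5, so +2): 22 + 2 = 24.
Level 24 exceeds the maximum of 16; capped at 16.
Final offense level: 16.
Criminal history: 21 prior points → Category 5 (17+).
Level 16 falls in the 14-16 band.
Grid: Level 14-16 × Category 5 = 272-296 weeks.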